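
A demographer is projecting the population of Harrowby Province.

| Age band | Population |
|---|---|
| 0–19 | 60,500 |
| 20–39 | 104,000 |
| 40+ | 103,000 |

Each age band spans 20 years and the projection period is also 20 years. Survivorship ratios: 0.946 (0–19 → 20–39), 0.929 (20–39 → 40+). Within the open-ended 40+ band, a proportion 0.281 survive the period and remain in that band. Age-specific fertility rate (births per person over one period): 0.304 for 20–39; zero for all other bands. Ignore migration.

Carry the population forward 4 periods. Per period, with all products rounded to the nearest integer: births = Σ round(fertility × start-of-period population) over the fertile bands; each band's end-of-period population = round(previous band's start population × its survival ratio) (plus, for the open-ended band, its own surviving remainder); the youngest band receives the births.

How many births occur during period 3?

9092

Let band 1 be 0–19 through band 3 = 40+.
[period 1]
Births: 104000 * 0.304 = 31616
Band 2: 60500 * 0.946 = 57233
Band 3: 104000 * 0.929 + 103000 * 0.281 = 96616 + 28943 = 125559
→ [31616, 57233, 125559]
[period 2]
Births: 57233 * 0.304 = 17399
Band 2: 31616 * 0.946 = 29909
Band 3: 57233 * 0.929 + 125559 * 0.281 = 53169 + 35282 = 88451
→ [17399, 29909, 88451]
[period 3]
Births: 29909 * 0.304 = 9092
Band 2: 17399 * 0.946 = 16459
Band 3: 29909 * 0.929 + 88451 * 0.281 = 27785 + 24855 = 52640
→ [9092, 16459, 52640]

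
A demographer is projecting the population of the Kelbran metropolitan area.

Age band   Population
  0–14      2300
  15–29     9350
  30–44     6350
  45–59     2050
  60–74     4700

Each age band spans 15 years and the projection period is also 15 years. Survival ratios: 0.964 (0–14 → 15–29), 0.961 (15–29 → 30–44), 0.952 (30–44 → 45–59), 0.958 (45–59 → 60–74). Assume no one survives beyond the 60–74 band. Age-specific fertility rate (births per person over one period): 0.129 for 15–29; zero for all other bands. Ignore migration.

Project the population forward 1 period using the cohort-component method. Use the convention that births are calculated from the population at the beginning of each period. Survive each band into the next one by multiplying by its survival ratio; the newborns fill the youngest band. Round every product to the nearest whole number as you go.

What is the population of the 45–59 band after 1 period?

6045

(Groups numbered youngest = 1 to oldest = 5.)
Period 1.
Births: 9350 × 0.129 = 1206
Group 2: 2300 × 0.964 = 2217
Group 3: 9350 × 0.961 = 8985
Group 4: 6350 × 0.952 = 6045
Group 5: 2050 × 0.958 = 1964
End of period: [1206, 2217, 8985, 6045, 1964]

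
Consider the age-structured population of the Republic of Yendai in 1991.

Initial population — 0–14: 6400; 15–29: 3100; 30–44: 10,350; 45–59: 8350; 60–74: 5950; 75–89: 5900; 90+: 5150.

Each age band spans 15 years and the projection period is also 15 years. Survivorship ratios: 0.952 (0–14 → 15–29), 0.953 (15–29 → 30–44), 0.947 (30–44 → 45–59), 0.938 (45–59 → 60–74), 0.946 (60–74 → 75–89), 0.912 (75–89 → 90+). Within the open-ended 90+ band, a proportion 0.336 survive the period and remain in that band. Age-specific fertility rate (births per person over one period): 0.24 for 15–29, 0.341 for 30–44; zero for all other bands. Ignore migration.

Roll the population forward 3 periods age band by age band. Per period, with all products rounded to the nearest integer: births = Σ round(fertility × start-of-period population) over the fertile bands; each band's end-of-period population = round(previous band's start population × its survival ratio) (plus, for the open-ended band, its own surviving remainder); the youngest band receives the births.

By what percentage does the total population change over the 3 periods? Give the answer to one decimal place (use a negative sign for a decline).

-21.9

(Groups numbered youngest = 1 to oldest = 7.)
After projecting period 1:
Births: 3100 * 0.24 = 744  |  10350 * 0.341 = 3529 → total 4273
Group 2: 6400 * 0.952 = 6093
Group 3: 3100 * 0.953 = 2954
Group 4: 10350 * 0.947 = 9801
Group 5: 8350 * 0.938 = 7832
Group 6: 5950 * 0.946 = 5629
Group 7: 5900 * 0.912 + 5150 * 0.336 = 5381 + 1730 = 7111
Giving 4273 / 6093 / 2954 / 9801 / 7832 / 5629 / 7111.
After projecting period 2:
Births: 6093 * 0.24 = 1462  |  2954 * 0.341 = 1007 → total 2469
Group 2: 4273 * 0.952 = 4068
Group 3: 6093 * 0.953 = 5807
Group 4: 2954 * 0.947 = 2797
Group 5: 9801 * 0.938 = 9193
Group 6: 7832 * 0.946 = 7409
Group 7: 5629 * 0.912 + 7111 * 0.336 = 5134 + 2389 = 7523
Giving 2469 / 4068 / 5807 / 2797 / 9193 / 7409 / 7523.
After projecting period 3:
Births: 4068 * 0.24 = 976  |  5807 * 0.341 = 1980 → total 2956
Group 2: 2469 * 0.952 = 2350
Group 3: 4068 * 0.953 = 3877
Group 4: 5807 * 0.947 = 5499
Group 5: 2797 * 0.938 = 2624
Group 6: 9193 * 0.946 = 8697
Group 7: 7409 * 0.912 + 7523 * 0.336 = 6757 + 2528 = 9285
Giving 2956 / 2350 / 3877 / 5499 / 2624 / 8697 / 9285.
Total: 45200 → 35288; change = -9912; percentage change = -21.9%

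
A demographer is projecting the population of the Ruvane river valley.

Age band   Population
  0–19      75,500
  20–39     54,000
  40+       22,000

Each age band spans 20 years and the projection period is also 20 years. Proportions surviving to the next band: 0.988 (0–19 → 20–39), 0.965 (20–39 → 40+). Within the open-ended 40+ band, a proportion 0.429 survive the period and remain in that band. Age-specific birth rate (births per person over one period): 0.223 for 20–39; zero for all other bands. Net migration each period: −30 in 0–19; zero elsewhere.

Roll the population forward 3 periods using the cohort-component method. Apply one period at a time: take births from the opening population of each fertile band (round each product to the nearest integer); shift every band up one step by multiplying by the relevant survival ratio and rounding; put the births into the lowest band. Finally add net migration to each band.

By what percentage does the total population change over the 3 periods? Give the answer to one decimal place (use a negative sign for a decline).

Period 1:
Births: 54000 × 0.223 = 12042
20–39: 75500 × 0.988 = 74594
40+: 54000 × 0.965 + 22000 × 0.429 = 52110 + 9438 = 61548
Net migration: 0–19 − 30 → 12012
Population now: 0–19=12012, 20–39=74594, 40+=61548
Period 2:
Births: 74594 × 0.223 = 16634
20–39: 12012 × 0.988 = 11868
40+: 74594 × 0.965 + 61548 × 0.429 = 71983 + 26404 = 98387
Net migration: 0–19 − 30 → 16604
Population now: 0–19=16604, 20–39=11868, 40+=98387
Period 3:
Births: 11868 × 0.223 = 2647
20–39: 16604 × 0.988 = 16405
40+: 11868 × 0.965 + 98387 × 0.429 = 11453 + 42208 = 53661
Net migration: 0–19 − 30 → 2617
Population now: 0–19=2617, 20–39=16405, 40+=53661
Total: 151500 → 72683; change = -78817; percentage change = -52.0%

-52.0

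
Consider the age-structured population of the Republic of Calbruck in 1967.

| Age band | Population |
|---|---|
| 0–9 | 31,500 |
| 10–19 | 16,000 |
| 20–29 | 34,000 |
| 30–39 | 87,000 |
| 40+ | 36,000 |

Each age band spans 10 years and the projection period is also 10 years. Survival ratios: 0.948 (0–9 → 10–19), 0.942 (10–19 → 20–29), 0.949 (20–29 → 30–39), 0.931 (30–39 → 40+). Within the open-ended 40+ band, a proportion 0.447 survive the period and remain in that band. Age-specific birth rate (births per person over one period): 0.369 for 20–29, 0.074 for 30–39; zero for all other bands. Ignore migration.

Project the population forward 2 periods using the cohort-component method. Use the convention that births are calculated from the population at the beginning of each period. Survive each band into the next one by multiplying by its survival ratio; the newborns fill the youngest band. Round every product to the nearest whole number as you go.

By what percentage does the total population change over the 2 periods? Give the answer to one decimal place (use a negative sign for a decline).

After projecting period 1:
Births: 34000 × 0.369 = 12546, 87000 × 0.074 = 6438 ⇒ total 18984
10–19: 31500 × 0.948 = 29862
20–29: 16000 × 0.942 = 15072
30–39: 34000 × 0.949 = 32266
40+: 87000 × 0.931 + 36000 × 0.447 = 80997 + 16092 = 97089
Population now: 0–9=18984, 10–19=29862, 20–29=15072, 30–39=32266, 40+=97089
After projecting period 2:
Births: 15072 × 0.369 = 5562, 32266 × 0.074 = 2388 ⇒ total 7950
10–19: 18984 × 0.948 = 17997
20–29: 29862 × 0.942 = 28130
30–39: 15072 × 0.949 = 14303
40+: 32266 × 0.931 + 97089 × 0.447 = 30040 + 43399 = 73439
Population now: 0–9=7950, 10–19=17997, 20–29=28130, 30–39=14303, 40+=73439
Total: 204500 → 141819; change = -62681; percentage change = -30.7%

-30.7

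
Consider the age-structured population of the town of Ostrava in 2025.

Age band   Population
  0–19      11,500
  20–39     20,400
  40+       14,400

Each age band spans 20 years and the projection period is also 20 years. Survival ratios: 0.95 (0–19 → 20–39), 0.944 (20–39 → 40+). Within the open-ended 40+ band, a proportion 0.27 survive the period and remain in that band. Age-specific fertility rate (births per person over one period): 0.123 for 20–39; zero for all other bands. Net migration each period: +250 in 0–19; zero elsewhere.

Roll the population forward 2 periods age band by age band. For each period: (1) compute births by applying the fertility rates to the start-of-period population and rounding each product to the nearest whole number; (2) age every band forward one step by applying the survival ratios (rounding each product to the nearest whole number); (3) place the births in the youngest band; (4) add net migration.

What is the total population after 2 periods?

Let band 1 be 0–19 through band 3 = 40+.
Period 1:
Births: 20400 × 0.123 = 2509
Band 2: 11500 × 0.95 = 10925
Band 3: 20400 × 0.944 + 14400 × 0.27 = 19258 + 3888 = 23146
Net migration: Band 1 + 250 → 2759
→ [2759, 10925, 23146]
Period 2:
Births: 10925 × 0.123 = 1344
Band 2: 2759 × 0.95 = 2621
Band 3: 10925 × 0.944 + 23146 × 0.27 = 10313 + 6249 = 16562
Net migration: Band 1 + 250 → 1594
→ [1594, 2621, 16562]
Total after period 2: 1594 + 2621 + 16562 = 20777

20777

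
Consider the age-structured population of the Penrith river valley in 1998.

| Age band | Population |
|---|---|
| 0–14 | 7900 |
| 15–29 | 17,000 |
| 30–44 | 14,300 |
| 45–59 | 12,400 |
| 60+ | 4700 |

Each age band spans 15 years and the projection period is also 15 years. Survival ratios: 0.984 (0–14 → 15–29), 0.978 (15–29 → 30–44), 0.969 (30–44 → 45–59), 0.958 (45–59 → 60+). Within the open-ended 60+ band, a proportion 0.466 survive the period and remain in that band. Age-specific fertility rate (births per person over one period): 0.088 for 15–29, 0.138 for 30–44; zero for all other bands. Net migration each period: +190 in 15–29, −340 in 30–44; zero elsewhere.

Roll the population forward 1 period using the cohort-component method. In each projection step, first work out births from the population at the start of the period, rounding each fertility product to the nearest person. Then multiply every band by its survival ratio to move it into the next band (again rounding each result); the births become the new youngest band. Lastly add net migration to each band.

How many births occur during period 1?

3469

After projecting period 1:
Births: 17000 × 0.088 = 1496 ; 14300 × 0.138 = 1973 ⇒ total 3469
15–29: 7900 × 0.984 = 7774
30–44: 17000 × 0.978 = 16626
45–59: 14300 × 0.969 = 13857
60+: 12400 × 0.958 + 4700 × 0.466 = 11879 + 2190 = 14069
Net migration: 15–29 + 190 → 7964; 30–44 − 340 → 16286
End of period: [3469, 7964, 16286, 13857, 14069]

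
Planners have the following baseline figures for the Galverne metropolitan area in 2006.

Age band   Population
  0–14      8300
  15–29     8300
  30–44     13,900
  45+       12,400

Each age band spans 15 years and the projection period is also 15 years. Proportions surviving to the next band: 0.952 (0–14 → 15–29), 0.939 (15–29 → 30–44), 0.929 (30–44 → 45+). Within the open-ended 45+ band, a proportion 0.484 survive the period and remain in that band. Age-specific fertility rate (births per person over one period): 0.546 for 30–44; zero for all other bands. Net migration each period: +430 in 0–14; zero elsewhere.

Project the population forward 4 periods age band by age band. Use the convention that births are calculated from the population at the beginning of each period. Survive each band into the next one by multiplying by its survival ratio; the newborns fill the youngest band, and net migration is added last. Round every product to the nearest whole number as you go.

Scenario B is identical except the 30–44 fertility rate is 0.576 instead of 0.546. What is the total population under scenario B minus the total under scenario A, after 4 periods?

1197

After projecting period 1:
Births: 13900 * 0.546 = 7589
15–29: 8300 * 0.952 = 7902
30–44: 8300 * 0.939 = 7794
45+: 13900 * 0.929 + 12400 * 0.484 = 12913 + 6002 = 18915
Net migration: 0–14 + 430 → 8019
Population now: 0–14=8019, 15–29=7902, 30–44=7794, 45+=18915
After projecting period 2:
Births: 7794 * 0.546 = 4256
15–29: 8019 * 0.952 = 7634
30–44: 7902 * 0.939 = 7420
45+: 7794 * 0.929 + 18915 * 0.484 = 7241 + 9155 = 16396
Net migration: 0–14 + 430 → 4686
Population now: 0–14=4686, 15–29=7634, 30–44=7420, 45+=16396
After projecting period 3:
Births: 7420 * 0.546 = 4051
15–29: 4686 * 0.952 = 4461
30–44: 7634 * 0.939 = 7168
45+: 7420 * 0.929 + 16396 * 0.484 = 6893 + 7936 = 14829
Net migration: 0–14 + 430 → 4481
Population now: 0–14=4481, 15–29=4461, 30–44=7168, 45+=14829
After projecting period 4:
Births: 7168 * 0.546 = 3914
15–29: 4481 * 0.952 = 4266
30–44: 4461 * 0.939 = 4189
45+: 7168 * 0.929 + 14829 * 0.484 = 6659 + 7177 = 13836
Net migration: 0–14 + 430 → 4344
Population now: 0–14=4344, 15–29=4266, 30–44=4189, 45+=13836
Scenario A total after 4 periods: 26635
Scenario B projection —
After projecting period 1:
Births: 13900 * 0.576 = 8006
15–29: 8300 * 0.952 = 7902
30–44: 8300 * 0.939 = 7794
45+: 13900 * 0.929 + 12400 * 0.484 = 12913 + 6002 = 18915
Net migration: 0–14 + 430 → 8436
Population now: 0–14=8436, 15–29=7902, 30–44=7794, 45+=18915
After projecting period 2:
Births: 7794 * 0.576 = 4489
15–29: 8436 * 0.952 = 8031
30–44: 7902 * 0.939 = 7420
45+: 7794 * 0.929 + 18915 * 0.484 = 7241 + 9155 = 16396
Net migration: 0–14 + 430 → 4919
Population now: 0–14=4919, 15–29=8031, 30–44=7420, 45+=16396
After projecting period 3:
Births: 7420 * 0.576 = 4274
15–29: 4919 * 0.952 = 4683
30–44: 8031 * 0.939 = 7541
45+: 7420 * 0.929 + 16396 * 0.484 = 6893 + 7936 = 14829
Net migration: 0–14 + 430 → 4704
Population now: 0–14=4704, 15–29=4683, 30–44=7541, 45+=14829
After projecting period 4:
Births: 7541 * 0.576 = 4344
15–29: 4704 * 0.952 = 4478
30–44: 4683 * 0.939 = 4397
45+: 7541 * 0.929 + 14829 * 0.484 = 7006 + 7177 = 14183
Net migration: 0–14 + 430 → 4774
Population now: 0–14=4774, 15–29=4478, 30–44=4397, 45+=14183
Scenario B total after 4 periods: 27832
Difference B − A = 27832 − 26635 = 1197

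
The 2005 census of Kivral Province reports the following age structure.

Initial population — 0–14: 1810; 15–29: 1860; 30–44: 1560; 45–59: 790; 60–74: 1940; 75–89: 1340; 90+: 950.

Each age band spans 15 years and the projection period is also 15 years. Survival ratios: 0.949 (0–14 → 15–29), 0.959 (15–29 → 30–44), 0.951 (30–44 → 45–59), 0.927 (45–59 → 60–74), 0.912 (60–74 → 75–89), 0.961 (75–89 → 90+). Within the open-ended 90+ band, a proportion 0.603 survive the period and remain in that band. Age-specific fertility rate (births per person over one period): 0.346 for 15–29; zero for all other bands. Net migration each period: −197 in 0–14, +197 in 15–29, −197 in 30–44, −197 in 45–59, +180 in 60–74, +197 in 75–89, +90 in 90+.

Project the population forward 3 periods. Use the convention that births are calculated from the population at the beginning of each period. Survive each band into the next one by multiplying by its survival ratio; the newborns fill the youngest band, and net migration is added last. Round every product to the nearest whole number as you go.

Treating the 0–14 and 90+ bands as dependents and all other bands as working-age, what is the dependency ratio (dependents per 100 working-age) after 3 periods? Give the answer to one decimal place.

— Period 1 —
Births: 1860 * 0.346 = 644
15–29: 1810 * 0.949 = 1718
30–44: 1860 * 0.959 = 1784
45–59: 1560 * 0.951 = 1484
60–74: 790 * 0.927 = 732
75–89: 1940 * 0.912 = 1769
90+: 1340 * 0.961 + 950 * 0.603 = 1288 + 573 = 1861
Net migration: 0–14 − 197 → 447; 15–29 + 197 → 1915; 30–44 − 197 → 1587; 45–59 − 197 → 1287; 60–74 + 180 → 912; 75–89 + 197 → 1966; 90+ + 90 → 1951
End of period: [447, 1915, 1587, 1287, 912, 1966, 1951]
— Period 2 —
Births: 1915 * 0.346 = 663
15–29: 447 * 0.949 = 424
30–44: 1915 * 0.959 = 1836
45–59: 1587 * 0.951 = 1509
60–74: 1287 * 0.927 = 1193
75–89: 912 * 0.912 = 832
90+: 1966 * 0.961 + 1951 * 0.603 = 1889 + 1176 = 3065
Net migration: 0–14 − 197 → 466; 15–29 + 197 → 621; 30–44 − 197 → 1639; 45–59 − 197 → 1312; 60–74 + 180 → 1373; 75–89 + 197 → 1029; 90+ + 90 → 3155
End of period: [466, 621, 1639, 1312, 1373, 1029, 3155]
— Period 3 —
Births: 621 * 0.346 = 215
15–29: 466 * 0.949 = 442
30–44: 621 * 0.959 = 596
45–59: 1639 * 0.951 = 1559
60–74: 1312 * 0.927 = 1216
75–89: 1373 * 0.912 = 1252
90+: 1029 * 0.961 + 3155 * 0.603 = 989 + 1902 = 2891
Net migration: 0–14 − 197 → 18; 15–29 + 197 → 639; 30–44 − 197 → 399; 45–59 − 197 → 1362; 60–74 + 180 → 1396; 75–89 + 197 → 1449; 90+ + 90 → 2981
End of period: [18, 639, 399, 1362, 1396, 1449, 2981]
Dependents (band 0–14 + band 90+) = 18 + 2981 = 2999; working-age = 5245; ratio = 2999/5245 × 100 = 57.2

57.2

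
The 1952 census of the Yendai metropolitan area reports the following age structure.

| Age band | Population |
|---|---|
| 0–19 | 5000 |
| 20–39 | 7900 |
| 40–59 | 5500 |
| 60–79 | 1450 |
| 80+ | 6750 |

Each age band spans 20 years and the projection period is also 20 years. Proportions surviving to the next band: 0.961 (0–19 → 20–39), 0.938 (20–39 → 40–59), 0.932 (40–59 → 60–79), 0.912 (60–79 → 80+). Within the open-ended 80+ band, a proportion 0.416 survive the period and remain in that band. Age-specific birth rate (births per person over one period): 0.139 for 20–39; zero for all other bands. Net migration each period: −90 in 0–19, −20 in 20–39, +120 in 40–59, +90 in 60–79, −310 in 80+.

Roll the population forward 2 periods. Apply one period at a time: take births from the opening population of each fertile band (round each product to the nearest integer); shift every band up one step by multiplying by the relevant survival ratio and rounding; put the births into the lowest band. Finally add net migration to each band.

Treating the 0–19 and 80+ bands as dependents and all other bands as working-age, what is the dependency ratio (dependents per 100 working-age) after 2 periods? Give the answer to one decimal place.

Period 1.
Births: 7900 × 0.139 = 1098
20–39: 5000 × 0.961 = 4805
40–59: 7900 × 0.938 = 7410
60–79: 5500 × 0.932 = 5126
80+: 1450 × 0.912 + 6750 × 0.416 = 1322 + 2808 = 4130
Net migration: 0–19 − 90 → 1008; 20–39 − 20 → 4785; 40–59 + 120 → 7530; 60–79 + 90 → 5216; 80+ − 310 → 3820
Population now: 0–19=1008, 20–39=4785, 40–59=7530, 60–79=5216, 80+=3820
Period 2.
Births: 4785 × 0.139 = 665
20–39: 1008 × 0.961 = 969
40–59: 4785 × 0.938 = 4488
60–79: 7530 × 0.932 = 7018
80+: 5216 × 0.912 + 3820 × 0.416 = 4757 + 1589 = 6346
Net migration: 0–19 − 90 → 575; 20–39 − 20 → 949; 40–59 + 120 → 4608; 60–79 + 90 → 7108; 80+ − 310 → 6036
Population now: 0–19=575, 20–39=949, 40–59=4608, 60–79=7108, 80+=6036
Dependents (band 0–19 + band 80+) = 575 + 6036 = 6611; working-age = 12665; ratio = 6611/12665 × 100 = 52.2

52.2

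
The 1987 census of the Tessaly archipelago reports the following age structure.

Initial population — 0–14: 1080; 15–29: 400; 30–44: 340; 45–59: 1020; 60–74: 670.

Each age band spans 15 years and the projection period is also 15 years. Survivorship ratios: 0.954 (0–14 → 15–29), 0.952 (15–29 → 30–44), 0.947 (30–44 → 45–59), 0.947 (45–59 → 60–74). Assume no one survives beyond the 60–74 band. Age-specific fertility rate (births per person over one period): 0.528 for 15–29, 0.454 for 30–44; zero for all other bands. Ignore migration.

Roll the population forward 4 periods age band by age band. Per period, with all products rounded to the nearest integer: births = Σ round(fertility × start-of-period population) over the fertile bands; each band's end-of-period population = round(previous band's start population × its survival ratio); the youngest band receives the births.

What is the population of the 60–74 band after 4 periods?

Period 1:
Births: 400 × 0.528 = 211, 340 × 0.454 = 154 → total 365
15–29: 1080 × 0.954 = 1030
30–44: 400 × 0.952 = 381
45–59: 340 × 0.947 = 322
60–74: 1020 × 0.947 = 966
Giving 365 / 1030 / 381 / 322 / 966.
Period 2:
Births: 1030 × 0.528 = 544, 381 × 0.454 = 173 → total 717
15–29: 365 × 0.954 = 348
30–44: 1030 × 0.952 = 981
45–59: 381 × 0.947 = 361
60–74: 322 × 0.947 = 305
Giving 717 / 348 / 981 / 361 / 305.
Period 3:
Births: 348 × 0.528 = 184, 981 × 0.454 = 445 → total 629
15–29: 717 × 0.954 = 684
30–44: 348 × 0.952 = 331
45–59: 981 × 0.947 = 929
60–74: 361 × 0.947 = 342
Giving 629 / 684 / 331 / 929 / 342.
Period 4:
Births: 684 × 0.528 = 361, 331 × 0.454 = 150 → total 511
15–29: 629 × 0.954 = 600
30–44: 684 × 0.952 = 651
45–59: 331 × 0.947 = 313
60–74: 929 × 0.947 = 880
Giving 511 / 600 / 651 / 313 / 880.

880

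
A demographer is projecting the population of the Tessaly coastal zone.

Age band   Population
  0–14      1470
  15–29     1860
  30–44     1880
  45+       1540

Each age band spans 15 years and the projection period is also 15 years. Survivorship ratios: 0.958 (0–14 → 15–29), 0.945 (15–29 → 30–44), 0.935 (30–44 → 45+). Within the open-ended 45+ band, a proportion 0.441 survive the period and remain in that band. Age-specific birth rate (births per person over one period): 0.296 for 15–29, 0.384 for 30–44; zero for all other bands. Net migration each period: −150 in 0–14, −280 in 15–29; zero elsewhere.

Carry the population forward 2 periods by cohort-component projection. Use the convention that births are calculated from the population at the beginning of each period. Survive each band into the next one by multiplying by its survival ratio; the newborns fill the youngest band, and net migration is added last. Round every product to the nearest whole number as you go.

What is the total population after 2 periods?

5440

Let band 1 be 0–14 through band 4 = 45+.
— Period 1 —
Births: 1860 × 0.296 = 551 ; 1880 × 0.384 = 722 ⇒ total 1273
Band 2: 1470 × 0.958 = 1408
Band 3: 1860 × 0.945 = 1758
Band 4: 1880 × 0.935 + 1540 × 0.441 = 1758 + 679 = 2437
Net migration: Band 1 − 150 → 1123; Band 2 − 280 → 1128
→ [1123, 1128, 1758, 2437]
— Period 2 —
Births: 1128 × 0.296 = 334 ; 1758 × 0.384 = 675 ⇒ total 1009
Band 2: 1123 × 0.958 = 1076
Band 3: 1128 × 0.945 = 1066
Band 4: 1758 × 0.935 + 2437 × 0.441 = 1644 + 1075 = 2719
Net migration: Band 1 − 150 → 859; Band 2 − 280 → 796
→ [859, 796, 1066, 2719]
Total after period 2: 859 + 796 + 1066 + 2719 = 5440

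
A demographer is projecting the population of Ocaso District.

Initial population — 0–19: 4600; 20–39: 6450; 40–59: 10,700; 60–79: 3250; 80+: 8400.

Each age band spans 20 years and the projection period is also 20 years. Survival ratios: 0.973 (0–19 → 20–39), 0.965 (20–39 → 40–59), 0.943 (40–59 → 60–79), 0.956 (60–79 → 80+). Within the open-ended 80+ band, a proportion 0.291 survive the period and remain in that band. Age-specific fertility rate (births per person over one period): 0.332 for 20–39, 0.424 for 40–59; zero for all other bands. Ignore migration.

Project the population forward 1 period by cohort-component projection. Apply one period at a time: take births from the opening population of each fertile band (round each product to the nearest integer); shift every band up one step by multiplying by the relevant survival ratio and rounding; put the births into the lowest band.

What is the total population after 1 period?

(Groups numbered youngest = 1 to oldest = 5.)
Period 1.
Births: 6450 × 0.332 = 2141 ; 10700 × 0.424 = 4537 → total 6678
Group 2: 4600 × 0.973 = 4476
Group 3: 6450 × 0.965 = 6224
Group 4: 10700 × 0.943 = 10090
Group 5: 3250 × 0.956 + 8400 × 0.291 = 3107 + 2444 = 5551
End of period: [6678, 4476, 6224, 10090, 5551]
Total after period 1: 6678 + 4476 + 6224 + 10090 + 5551 = 33019

33019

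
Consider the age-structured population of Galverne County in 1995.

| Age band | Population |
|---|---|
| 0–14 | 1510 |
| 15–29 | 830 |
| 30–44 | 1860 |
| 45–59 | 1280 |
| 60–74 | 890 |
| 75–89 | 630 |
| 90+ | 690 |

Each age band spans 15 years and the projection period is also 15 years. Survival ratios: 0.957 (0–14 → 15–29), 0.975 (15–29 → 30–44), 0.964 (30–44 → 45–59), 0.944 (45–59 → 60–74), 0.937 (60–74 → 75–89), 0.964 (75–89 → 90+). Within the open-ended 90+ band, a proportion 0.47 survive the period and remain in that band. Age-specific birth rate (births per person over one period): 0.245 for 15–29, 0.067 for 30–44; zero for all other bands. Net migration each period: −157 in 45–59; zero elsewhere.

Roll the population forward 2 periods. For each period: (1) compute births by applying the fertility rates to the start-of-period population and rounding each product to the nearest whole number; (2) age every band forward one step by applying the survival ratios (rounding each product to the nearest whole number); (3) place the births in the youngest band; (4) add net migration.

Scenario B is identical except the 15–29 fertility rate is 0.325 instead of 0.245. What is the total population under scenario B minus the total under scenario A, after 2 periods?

Call the bands 1 to 7, youngest first.
Period 1.
Births: 830 × 0.245 = 203  |  1860 × 0.067 = 125 → 328
Band 2: 1510 × 0.957 = 1445
Band 3: 830 × 0.975 = 809
Band 4: 1860 × 0.964 = 1793
Band 5: 1280 × 0.944 = 1208
Band 6: 890 × 0.937 = 834
Band 7: 630 × 0.964 + 690 × 0.47 = 607 + 324 = 931
Net migration: Band 4 − 157 → 1636
→ [328, 1445, 809, 1636, 1208, 834, 931]
Period 2.
Births: 1445 × 0.245 = 354  |  809 × 0.067 = 54 → 408
Band 2: 328 × 0.957 = 314
Band 3: 1445 × 0.975 = 1409
Band 4: 809 × 0.964 = 780
Band 5: 1636 × 0.944 = 1544
Band 6: 1208 × 0.937 = 1132
Band 7: 834 × 0.964 + 931 × 0.47 = 804 + 438 = 1242
Net migration: Band 4 − 157 → 623
→ [408, 314, 1409, 623, 1544, 1132, 1242]
Scenario A total after 2 periods: 6672
Scenario B projection —
Period 1.
Births: 830 × 0.325 = 270  |  1860 × 0.067 = 125 → 395
Band 2: 1510 × 0.957 = 1445
Band 3: 830 × 0.975 = 809
Band 4: 1860 × 0.964 = 1793
Band 5: 1280 × 0.944 = 1208
Band 6: 890 × 0.937 = 834
Band 7: 630 × 0.964 + 690 × 0.47 = 607 + 324 = 931
Net migration: Band 4 − 157 → 1636
→ [395, 1445, 809, 1636, 1208, 834, 931]
Period 2.
Births: 1445 × 0.325 = 470  |  809 × 0.067 = 54 → 524
Band 2: 395 × 0.957 = 378
Band 3: 1445 × 0.975 = 1409
Band 4: 809 × 0.964 = 780
Band 5: 1636 × 0.944 = 1544
Band 6: 1208 × 0.937 = 1132
Band 7: 834 × 0.964 + 931 × 0.47 = 804 + 438 = 1242
Net migration: Band 4 − 157 → 623
→ [524, 378, 1409, 623, 1544, 1132, 1242]
Scenario B total after 2 periods: 6852
Difference B − A = 6852 − 6672 = 180

180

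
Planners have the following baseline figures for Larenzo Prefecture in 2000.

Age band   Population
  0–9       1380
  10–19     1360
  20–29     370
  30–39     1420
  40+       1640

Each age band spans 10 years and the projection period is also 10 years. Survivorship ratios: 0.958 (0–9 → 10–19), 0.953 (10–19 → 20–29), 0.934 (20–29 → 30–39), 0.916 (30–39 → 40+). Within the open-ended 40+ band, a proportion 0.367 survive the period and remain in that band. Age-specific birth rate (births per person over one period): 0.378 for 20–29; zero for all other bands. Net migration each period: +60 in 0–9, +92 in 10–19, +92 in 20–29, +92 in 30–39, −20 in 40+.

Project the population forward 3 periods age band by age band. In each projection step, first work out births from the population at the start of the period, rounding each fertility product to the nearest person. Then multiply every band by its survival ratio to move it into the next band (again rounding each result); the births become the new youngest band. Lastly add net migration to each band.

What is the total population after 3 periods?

[period 1]
Births: 370 × 0.378 = 140
10–19: 1380 × 0.958 = 1322
20–29: 1360 × 0.953 = 1296
30–39: 370 × 0.934 = 346
40+: 1420 × 0.916 + 1640 × 0.367 = 1301 + 602 = 1903
Net migration: 0–9 + 60 → 200; 10–19 + 92 → 1414; 20–29 + 92 → 1388; 30–39 + 92 → 438; 40+ − 20 → 1883
→ [200, 1414, 1388, 438, 1883]
[period 2]
Births: 1388 × 0.378 = 525
10–19: 200 × 0.958 = 192
20–29: 1414 × 0.953 = 1348
30–39: 1388 × 0.934 = 1296
40+: 438 × 0.916 + 1883 × 0.367 = 401 + 691 = 1092
Net migration: 0–9 + 60 → 585; 10–19 + 92 → 284; 20–29 + 92 → 1440; 30–39 + 92 → 1388; 40+ − 20 → 1072
→ [585, 284, 1440, 1388, 1072]
[period 3]
Births: 1440 × 0.378 = 544
10–19: 585 × 0.958 = 560
20–29: 284 × 0.953 = 271
30–39: 1440 × 0.934 = 1345
40+: 1388 × 0.916 + 1072 × 0.367 = 1271 + 393 = 1664
Net migration: 0–9 + 60 → 604; 10–19 + 92 → 652; 20–29 + 92 → 363; 30–39 + 92 → 1437; 40+ − 20 → 1644
→ [604, 652, 363, 1437, 1644]
Total after period 3: 604 + 652 + 363 + 1437 + 1644 = 4700

4700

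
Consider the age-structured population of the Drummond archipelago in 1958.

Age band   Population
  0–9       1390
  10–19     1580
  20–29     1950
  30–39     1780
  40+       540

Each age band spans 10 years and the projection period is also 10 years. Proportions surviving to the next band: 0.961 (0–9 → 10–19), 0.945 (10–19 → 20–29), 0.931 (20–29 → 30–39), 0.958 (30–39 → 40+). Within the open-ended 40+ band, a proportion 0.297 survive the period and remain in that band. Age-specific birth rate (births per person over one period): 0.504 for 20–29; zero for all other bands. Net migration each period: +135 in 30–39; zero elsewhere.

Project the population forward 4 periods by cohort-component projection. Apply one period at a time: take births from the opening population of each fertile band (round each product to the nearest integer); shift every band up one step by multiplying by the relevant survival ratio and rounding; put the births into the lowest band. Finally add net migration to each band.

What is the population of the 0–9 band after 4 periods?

Period 1:
Births: 1950 × 0.504 = 983
10–19: 1390 × 0.961 = 1336
20–29: 1580 × 0.945 = 1493
30–39: 1950 × 0.931 = 1815
40+: 1780 × 0.958 + 540 × 0.297 = 1705 + 160 = 1865
Net migration: 30–39 + 135 → 1950
Population now: 0–9=983, 10–19=1336, 20–29=1493, 30–39=1950, 40+=1865
Period 2:
Births: 1493 × 0.504 = 752
10–19: 983 × 0.961 = 945
20–29: 1336 × 0.945 = 1263
30–39: 1493 × 0.931 = 1390
40+: 1950 × 0.958 + 1865 × 0.297 = 1868 + 554 = 2422
Net migration: 30–39 + 135 → 1525
Population now: 0–9=752, 10–19=945, 20–29=1263, 30–39=1525, 40+=2422
Period 3:
Births: 1263 × 0.504 = 637
10–19: 752 × 0.961 = 723
20–29: 945 × 0.945 = 893
30–39: 1263 × 0.931 = 1176
40+: 1525 × 0.958 + 2422 × 0.297 = 1461 + 719 = 2180
Net migration: 30–39 + 135 → 1311
Population now: 0–9=637, 10–19=723, 20–29=893, 30–39=1311, 40+=2180
Period 4:
Births: 893 × 0.504 = 450
10–19: 637 × 0.961 = 612
20–29: 723 × 0.945 = 683
30–39: 893 × 0.931 = 831
40+: 1311 × 0.958 + 2180 × 0.297 = 1256 + 647 = 1903
Net migration: 30–39 + 135 → 966
Population now: 0–9=450, 10–19=612, 20–29=683, 30–39=966, 40+=1903

450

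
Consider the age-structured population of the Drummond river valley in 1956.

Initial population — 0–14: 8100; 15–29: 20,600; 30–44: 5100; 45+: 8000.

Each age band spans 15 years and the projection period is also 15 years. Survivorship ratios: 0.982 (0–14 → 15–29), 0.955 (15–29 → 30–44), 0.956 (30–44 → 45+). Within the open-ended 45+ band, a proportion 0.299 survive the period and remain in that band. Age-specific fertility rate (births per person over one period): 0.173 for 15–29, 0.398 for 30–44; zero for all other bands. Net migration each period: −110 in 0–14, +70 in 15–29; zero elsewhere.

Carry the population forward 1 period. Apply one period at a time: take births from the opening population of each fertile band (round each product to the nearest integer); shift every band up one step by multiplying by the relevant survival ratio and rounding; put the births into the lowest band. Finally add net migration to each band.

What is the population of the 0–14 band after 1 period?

5484

(Bands numbered youngest = 1 to oldest = 4.)
After projecting period 1:
Births: 20600 × 0.173 = 3564  |  5100 × 0.398 = 2030 — total 5594
Band 2: 8100 × 0.982 = 7954
Band 3: 20600 × 0.955 = 19673
Band 4: 5100 × 0.956 + 8000 × 0.299 = 4876 + 2392 = 7268
Net migration: Band 1 − 110 → 5484; Band 2 + 70 → 8024
End of period: [5484, 8024, 19673, 7268]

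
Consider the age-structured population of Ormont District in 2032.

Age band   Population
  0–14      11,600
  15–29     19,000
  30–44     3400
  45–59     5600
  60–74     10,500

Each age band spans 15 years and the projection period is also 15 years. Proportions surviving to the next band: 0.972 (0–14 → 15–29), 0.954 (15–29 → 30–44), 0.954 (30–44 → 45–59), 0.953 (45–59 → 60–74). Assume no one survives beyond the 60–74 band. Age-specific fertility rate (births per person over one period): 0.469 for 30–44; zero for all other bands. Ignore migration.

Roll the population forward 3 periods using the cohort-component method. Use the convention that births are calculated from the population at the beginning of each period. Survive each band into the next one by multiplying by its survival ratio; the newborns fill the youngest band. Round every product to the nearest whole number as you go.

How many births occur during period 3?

5045

Call the bands 1 to 5, youngest first.
Period 1:
Births: 3400 × 0.469 = 1595
Band 2: 11600 × 0.972 = 11275
Band 3: 19000 × 0.954 = 18126
Band 4: 3400 × 0.954 = 3244
Band 5: 5600 × 0.953 = 5337
Giving 1595 / 11275 / 18126 / 3244 / 5337.
Period 2:
Births: 18126 × 0.469 = 8501
Band 2: 1595 × 0.972 = 1550
Band 3: 11275 × 0.954 = 10756
Band 4: 18126 × 0.954 = 17292
Band 5: 3244 × 0.953 = 3092
Giving 8501 / 1550 / 10756 / 17292 / 3092.
Period 3:
Births: 10756 × 0.469 = 5045
Band 2: 8501 × 0.972 = 8263
Band 3: 1550 × 0.954 = 1479
Band 4: 10756 × 0.954 = 10261
Band 5: 17292 × 0.953 = 16479
Giving 5045 / 8263 / 1479 / 10261 / 16479.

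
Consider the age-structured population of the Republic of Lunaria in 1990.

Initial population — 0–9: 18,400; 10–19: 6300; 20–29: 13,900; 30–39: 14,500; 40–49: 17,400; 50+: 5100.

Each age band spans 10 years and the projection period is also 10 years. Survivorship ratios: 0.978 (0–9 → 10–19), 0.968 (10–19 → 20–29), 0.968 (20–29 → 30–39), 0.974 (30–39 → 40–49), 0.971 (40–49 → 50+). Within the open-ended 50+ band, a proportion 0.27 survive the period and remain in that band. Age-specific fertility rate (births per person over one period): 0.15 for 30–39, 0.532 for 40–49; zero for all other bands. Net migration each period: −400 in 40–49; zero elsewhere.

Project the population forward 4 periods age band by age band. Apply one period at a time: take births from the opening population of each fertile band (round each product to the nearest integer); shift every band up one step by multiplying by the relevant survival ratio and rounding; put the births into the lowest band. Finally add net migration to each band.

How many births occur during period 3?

Period 1:
Births: 14500 × 0.15 = 2175  |  17400 × 0.532 = 9257 — total 11432
10–19: 18400 × 0.978 = 17995
20–29: 6300 × 0.968 = 6098
30–39: 13900 × 0.968 = 13455
40–49: 14500 × 0.974 = 14123
50+: 17400 × 0.971 + 5100 × 0.27 = 16895 + 1377 = 18272
Net migration: 40–49 − 400 → 13723
Population now: 0–9=11432, 10–19=17995, 20–29=6098, 30–39=13455, 40–49=13723, 50+=18272
Period 2:
Births: 13455 × 0.15 = 2018  |  13723 × 0.532 = 7301 — total 9319
10–19: 11432 × 0.978 = 11180
20–29: 17995 × 0.968 = 17419
30–39: 6098 × 0.968 = 5903
40–49: 13455 × 0.974 = 13105
50+: 13723 × 0.971 + 18272 × 0.27 = 13325 + 4933 = 18258
Net migration: 40–49 − 400 → 12705
Population now: 0–9=9319, 10–19=11180, 20–29=17419, 30–39=5903, 40–49=12705, 50+=18258
Period 3:
Births: 5903 × 0.15 = 885  |  12705 × 0.532 = 6759 — total 7644
10–19: 9319 × 0.978 = 9114
20–29: 11180 × 0.968 = 10822
30–39: 17419 × 0.968 = 16862
40–49: 5903 × 0.974 = 5750
50+: 12705 × 0.971 + 18258 × 0.27 = 12337 + 4930 = 17267
Net migration: 40–49 − 400 → 5350
Population now: 0–9=7644, 10–19=9114, 20–29=10822, 30–39=16862, 40–49=5350, 50+=17267

7644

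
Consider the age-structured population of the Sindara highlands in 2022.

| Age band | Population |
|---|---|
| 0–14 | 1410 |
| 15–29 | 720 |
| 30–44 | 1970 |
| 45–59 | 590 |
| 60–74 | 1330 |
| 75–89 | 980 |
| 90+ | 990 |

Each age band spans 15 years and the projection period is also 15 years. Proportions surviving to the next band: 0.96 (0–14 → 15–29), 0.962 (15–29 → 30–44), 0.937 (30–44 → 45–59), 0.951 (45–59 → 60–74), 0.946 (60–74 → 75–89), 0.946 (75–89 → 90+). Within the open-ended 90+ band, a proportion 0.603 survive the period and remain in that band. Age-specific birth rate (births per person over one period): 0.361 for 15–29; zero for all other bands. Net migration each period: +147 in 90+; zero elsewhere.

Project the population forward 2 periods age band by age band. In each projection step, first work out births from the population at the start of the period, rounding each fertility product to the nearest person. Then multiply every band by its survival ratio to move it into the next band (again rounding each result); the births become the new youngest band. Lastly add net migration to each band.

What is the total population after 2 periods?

Numbering the bands 1..7 from youngest to oldest:
— Period 1 —
Births: 720 × 0.361 = 260
Band 2: 1410 × 0.96 = 1354
Band 3: 720 × 0.962 = 693
Band 4: 1970 × 0.937 = 1846
Band 5: 590 × 0.951 = 561
Band 6: 1330 × 0.946 = 1258
Band 7: 980 × 0.946 + 990 × 0.603 = 927 + 597 = 1524
Net migration: Band 7 + 147 → 1671
Giving 260 / 1354 / 693 / 1846 / 561 / 1258 / 1671.
— Period 2 —
Births: 1354 × 0.361 = 489
Band 2: 260 × 0.96 = 250
Band 3: 1354 × 0.962 = 1303
Band 4: 693 × 0.937 = 649
Band 5: 1846 × 0.951 = 1756
Band 6: 561 × 0.946 = 531
Band 7: 1258 × 0.946 + 1671 × 0.603 = 1190 + 1008 = 2198
Net migration: Band 7 + 147 → 2345
Giving 489 / 250 / 1303 / 649 / 1756 / 531 / 2345.
Total after period 2: 489 + 250 + 1303 + 649 + 1756 + 531 + 2345 = 7323

7323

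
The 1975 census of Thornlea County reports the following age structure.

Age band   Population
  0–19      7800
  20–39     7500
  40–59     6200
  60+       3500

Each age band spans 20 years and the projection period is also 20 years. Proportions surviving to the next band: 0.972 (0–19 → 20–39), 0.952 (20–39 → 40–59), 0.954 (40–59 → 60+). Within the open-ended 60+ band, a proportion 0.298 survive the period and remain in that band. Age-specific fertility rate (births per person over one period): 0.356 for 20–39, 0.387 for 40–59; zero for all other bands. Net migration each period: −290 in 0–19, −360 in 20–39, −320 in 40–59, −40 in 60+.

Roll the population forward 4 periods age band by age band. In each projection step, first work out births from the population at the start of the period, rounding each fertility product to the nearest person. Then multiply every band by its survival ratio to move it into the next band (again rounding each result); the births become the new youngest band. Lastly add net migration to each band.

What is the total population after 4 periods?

16090

Call the groups 1 to 4, youngest first.
After projecting period 1:
Births: 7500 × 0.356 = 2670, 6200 × 0.387 = 2399 → 5069
Group 2: 7800 × 0.972 = 7582
Group 3: 7500 × 0.952 = 7140
Group 4: 6200 × 0.954 + 3500 × 0.298 = 5915 + 1043 = 6958
Net migration: Group 1 − 290 → 4779; Group 2 − 360 → 7222; Group 3 − 320 → 6820; Group 4 − 40 → 6918
End of period: [4779, 7222, 6820, 6918]
After projecting period 2:
Births: 7222 × 0.356 = 2571, 6820 × 0.387 = 2639 → 5210
Group 2: 4779 × 0.972 = 4645
Group 3: 7222 × 0.952 = 6875
Group 4: 6820 × 0.954 + 6918 × 0.298 = 6506 + 2062 = 8568
Net migration: Group 1 − 290 → 4920; Group 2 − 360 → 4285; Group 3 − 320 → 6555; Group 4 − 40 → 8528
End of period: [4920, 4285, 6555, 8528]
After projecting period 3:
Births: 4285 × 0.356 = 1525, 6555 × 0.387 = 2537 → 4062
Group 2: 4920 × 0.972 = 4782
Group 3: 4285 × 0.952 = 4079
Group 4: 6555 × 0.954 + 8528 × 0.298 = 6253 + 2541 = 8794
Net migration: Group 1 − 290 → 3772; Group 2 − 360 → 4422; Group 3 − 320 → 3759; Group 4 − 40 → 8754
End of period: [3772, 4422, 3759, 8754]
After projecting period 4:
Births: 4422 × 0.356 = 1574, 3759 × 0.387 = 1455 → 3029
Group 2: 3772 × 0.972 = 3666
Group 3: 4422 × 0.952 = 4210
Group 4: 3759 × 0.954 + 8754 × 0.298 = 3586 + 2609 = 6195
Net migration: Group 1 − 290 → 2739; Group 2 − 360 → 3306; Group 3 − 320 → 3890; Group 4 − 40 → 6155
End of period: [2739, 3306, 3890, 6155]
Total after period 4: 2739 + 3306 + 3890 + 6155 = 16090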